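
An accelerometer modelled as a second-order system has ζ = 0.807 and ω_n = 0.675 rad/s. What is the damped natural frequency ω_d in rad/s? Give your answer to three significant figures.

ω_d ≈ 0.399 rad/s

ω_d = ω_n√(1−ζ²) = 0.675·√0.349 = 0.399 rad/s.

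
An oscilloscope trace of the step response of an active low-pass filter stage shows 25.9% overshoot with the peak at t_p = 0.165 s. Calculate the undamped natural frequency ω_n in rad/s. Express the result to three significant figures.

ζ from %OS: ζ = |ln 0.259|/√(π²+ln²0.259) = 0.395.
t_p = π/ω_d ⇒ ω_d = 19.0 rad/s; then ω_n = ω_d/√(1−ζ²) = 20.7 rad/s.

ω_n ≈ 20.7 rad/s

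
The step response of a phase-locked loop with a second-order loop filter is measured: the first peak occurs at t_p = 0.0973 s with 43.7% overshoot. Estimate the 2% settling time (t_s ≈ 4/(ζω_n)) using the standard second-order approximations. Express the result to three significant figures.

t_s ≈ 0.470 s

ζ from %OS: ζ = |ln 0.437|/√(π²+ln²0.437) = 0.255.
t_p = π/ω_d ⇒ ω_d = 32.3 rad/s; then ω_n = ω_d/√(1−ζ²) = 33.4 rad/s.
t_s ≈ 4/(ζω_n) = 4/(0.255·33.4) = 0.470 s.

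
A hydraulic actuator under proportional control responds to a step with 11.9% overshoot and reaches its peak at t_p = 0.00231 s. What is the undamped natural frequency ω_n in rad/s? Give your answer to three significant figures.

ω_n ≈ 1640 rad/s

From the overshoot, ζ = −ln(OS)/√(π²+ln²(OS)) = 0.561.
t_p = π/ω_d ⇒ ω_d = 1360 rad/s; then ω_n = ω_d/√(1−ζ²) = 1640 rad/s.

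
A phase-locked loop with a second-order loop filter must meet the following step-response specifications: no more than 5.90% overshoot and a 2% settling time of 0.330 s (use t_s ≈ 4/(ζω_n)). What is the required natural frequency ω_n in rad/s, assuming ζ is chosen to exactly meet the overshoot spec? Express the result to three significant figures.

ω_n ≈ 18.1 rad/s

Inverting the overshoot relation: ζ = |ln 0.0590|/√(π² + ln²0.0590) = 0.669.
From t_s ≈ 4/(ζω_n): ω_n = 4/(ζ·t_s) = 4/(0.669·0.330) = 18.1 rad/s.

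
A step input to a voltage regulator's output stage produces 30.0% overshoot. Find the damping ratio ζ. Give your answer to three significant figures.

ζ = −ln(OS)/√(π² + (ln OS)²). With OS = 0.300, ln OS = −1.204 and ζ = 1.204/3.364 = 0.358.

ζ ≈ 0.358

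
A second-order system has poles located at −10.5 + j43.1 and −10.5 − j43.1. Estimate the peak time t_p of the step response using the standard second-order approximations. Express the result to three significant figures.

t_p ≈ 0.0729 s

t_p = π/ω_d with ω_d = 43.1 (the imaginary part), so t_p = 0.0729 s.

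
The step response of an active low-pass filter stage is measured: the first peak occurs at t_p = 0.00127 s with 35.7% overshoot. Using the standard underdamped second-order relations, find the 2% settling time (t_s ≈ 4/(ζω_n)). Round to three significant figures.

t_s ≈ 0.00493 s

The overshoot fixes ζ = −ln(OS)/√(π²+ln²(OS)) = 0.312.
From t_p = π/ω_d, ω_d = π/0.00127 = 2470 rad/s, so ω_n = ω_d/√(1−ζ²) = 2600 rad/s.
t_s ≈ 4/(ζω_n) = 4/(0.312·2600) = 0.00493 s.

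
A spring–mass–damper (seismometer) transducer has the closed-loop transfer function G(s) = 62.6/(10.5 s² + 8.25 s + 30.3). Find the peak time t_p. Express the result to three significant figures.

Dividing through by 10.5: denominator becomes s² + 0.7857 s + 2.886.
So ω_n = √2.886 = 1.70 rad/s and ζ = 0.7857/(2·1.70) = 0.231.
ω_d = ω_n√(1−ζ²) = 1.65 rad/s. t_p = π/ω_d = 1.90 s.

t_p ≈ 1.90 s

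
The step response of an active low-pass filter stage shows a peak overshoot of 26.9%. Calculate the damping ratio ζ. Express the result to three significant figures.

From %OS = 100·exp(−πζ/√(1−ζ²)), invert to get ζ = −ln(OS)/√(π² + ln²(OS)) with OS = 0.269.
−ln 0.269 = 1.313, so ζ = 1.313/√(π² + 1.724) = 0.386.

ζ ≈ 0.386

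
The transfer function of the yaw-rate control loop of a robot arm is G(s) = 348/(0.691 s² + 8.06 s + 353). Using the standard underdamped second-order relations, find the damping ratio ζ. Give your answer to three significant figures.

ζ ≈ 0.258

Dividing through by 0.691: denominator becomes s² + 11.66 s + 510.9.
So ω_n = √510.9 = 22.6 rad/s and ζ = 11.66/(2·22.6) = 0.258.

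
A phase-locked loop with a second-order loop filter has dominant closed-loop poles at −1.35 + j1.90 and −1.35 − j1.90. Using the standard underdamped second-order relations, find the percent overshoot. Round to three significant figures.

%OS ≈ 10.7%

|pole| = ω_n = √(1.35² + 1.90²) = 2.33 rad/s; ζ = cos θ = σ/ω_n = 0.579.
%OS = 100 e^{−πζ/√(1−ζ²)} with ζ = 0.579 gives 10.7%.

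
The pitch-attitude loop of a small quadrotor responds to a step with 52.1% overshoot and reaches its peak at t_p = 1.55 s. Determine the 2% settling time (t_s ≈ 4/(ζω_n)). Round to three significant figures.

The overshoot fixes ζ = −ln(OS)/√(π²+ln²(OS)) = 0.203.
From t_p = π/ω_d, ω_d = π/1.55 = 2.03 rad/s, so ω_n = ω_d/√(1−ζ²) = 2.07 rad/s.
t_s ≈ 4/(ζω_n) = 4/(0.203·2.07) = 9.51 s.

t_s ≈ 9.51 s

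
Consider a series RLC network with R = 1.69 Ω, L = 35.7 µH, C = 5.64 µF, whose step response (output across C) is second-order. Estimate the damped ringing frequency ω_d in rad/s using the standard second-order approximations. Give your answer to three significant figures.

For a series RLC circuit (capacitor voltage as output), ω_n = 1/√(LC) = 1/√(35.7 µH · 5.64 µF) = 70500 rad/s.
ζ = (R/2)·√(C/L) = (1.69/2)·√(5.64 µF/35.7 µH) = 0.336.
ω_d = 70500·√(1 − 0.336²) = 66400 rad/s.

ω_d ≈ 66400 rad/s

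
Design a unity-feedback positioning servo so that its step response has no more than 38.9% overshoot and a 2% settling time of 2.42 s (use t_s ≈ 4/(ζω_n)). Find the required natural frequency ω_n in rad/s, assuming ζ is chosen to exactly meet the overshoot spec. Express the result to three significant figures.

ω_n ≈ 5.74 rad/s

From %OS = 100·exp(−πζ/√(1−ζ²)), invert to get ζ = −ln(OS)/√(π² + ln²(OS)) with OS = 0.389.
−ln 0.389 = 0.9442, so ζ = 0.9442/√(π² + 0.8915) = 0.288.
Then ω_n = 4/(ζ t_s) = 4/(0.288 × 2.42) = 5.74 rad/s.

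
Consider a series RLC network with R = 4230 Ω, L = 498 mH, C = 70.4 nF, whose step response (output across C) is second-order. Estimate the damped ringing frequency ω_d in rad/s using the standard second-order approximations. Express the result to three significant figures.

ω_d ≈ 3240 rad/s

For a series RLC circuit (capacitor voltage as output), ω_n = 1/√(LC) = 1/√(498 mH · 70.4 nF) = 5340 rad/s.
ζ = (R/2)·√(C/L) = (4230/2)·√(70.4 nF/498 mH) = 0.795.
ω_d = ω_n√(1−ζ²) = 3240 rad/s.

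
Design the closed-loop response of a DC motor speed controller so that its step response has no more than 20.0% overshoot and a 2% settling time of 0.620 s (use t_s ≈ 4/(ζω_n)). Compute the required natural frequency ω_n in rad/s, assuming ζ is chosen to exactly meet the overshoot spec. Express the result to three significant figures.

ω_n ≈ 14.1 rad/s

Inverting the overshoot relation: ζ = |ln 0.200|/√(π² + ln²0.200) = 0.456.
Then ω_n = 4/(ζ t_s) = 4/(0.456 × 0.620) = 14.1 rad/s.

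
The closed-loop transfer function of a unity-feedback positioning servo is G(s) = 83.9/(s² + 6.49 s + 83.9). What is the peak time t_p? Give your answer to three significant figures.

Matching coefficients with s² + 2ζω_n s + ω_n² gives ω_n² = 83.9 ⇒ ω_n = 9.16 rad/s, and ζ = 6.49/(2ω_n) = 0.354.
ω_d = 9.16·√(1 − 0.354²) = 8.57 rad/s. Then t_p = π/ω_d = 0.367 s.

t_p ≈ 0.367 s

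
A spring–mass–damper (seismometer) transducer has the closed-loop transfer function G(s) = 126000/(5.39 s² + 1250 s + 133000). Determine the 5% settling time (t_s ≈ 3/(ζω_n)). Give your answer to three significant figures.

t_s ≈ 0.0259 s

Dividing through by 5.39: denominator becomes s² + 231.9 s + 24680.
So ω_n = √24680 = 157 rad/s and ζ = 231.9/(2·157) = 0.738.
t_s ≈ 3/(ζω_n) = 0.0259 s.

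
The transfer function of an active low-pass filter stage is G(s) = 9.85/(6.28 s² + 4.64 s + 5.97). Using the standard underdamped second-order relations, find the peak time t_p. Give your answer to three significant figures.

Dividing through by 6.28: denominator becomes s² + 0.7389 s + 0.9506.
So ω_n = √0.9506 = 0.975 rad/s and ζ = 0.7389/(2·0.975) = 0.379.
ω_d = ω_n√(1−ζ²) = 0.902 rad/s. t_p = π/ω_d = 3.48 s.

t_p ≈ 3.48 s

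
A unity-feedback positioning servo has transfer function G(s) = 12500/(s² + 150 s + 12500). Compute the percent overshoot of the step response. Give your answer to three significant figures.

%OS ≈ 5.83%

Comparing the denominator to s² + 2ζω_n s + ω_n²: ω_n = √12500 = 112 rad/s, and 2ζω_n = 150 so ζ = 150/(2·112) = 0.671.
Overshoot: exp(−π·0.671/√(1−0.671²)) = 0.0583, i.e. 5.83%.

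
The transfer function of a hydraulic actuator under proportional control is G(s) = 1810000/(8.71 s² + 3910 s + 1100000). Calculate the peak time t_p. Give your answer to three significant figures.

t_p ≈ 0.0114 s

Dividing through by 8.71: denominator becomes s² + 448.9 s + 126300.
So ω_n = √126300 = 355 rad/s and ζ = 448.9/(2·355) = 0.632.
ω_d = ω_n√(1−ζ²) = 276 rad/s. t_p = π/ω_d = 0.0114 s.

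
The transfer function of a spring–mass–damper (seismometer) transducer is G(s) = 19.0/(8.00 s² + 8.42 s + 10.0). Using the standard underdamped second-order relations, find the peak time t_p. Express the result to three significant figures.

Dividing through by 8.00: denominator becomes s² + 1.052 s + 1.250.
So ω_n = √1.250 = 1.12 rad/s and ζ = 1.052/(2·1.12) = 0.471.
ω_d = ω_n√(1−ζ²) = 0.986 rad/s. t_p = π/ω_d = 3.18 s.

t_p ≈ 3.18 s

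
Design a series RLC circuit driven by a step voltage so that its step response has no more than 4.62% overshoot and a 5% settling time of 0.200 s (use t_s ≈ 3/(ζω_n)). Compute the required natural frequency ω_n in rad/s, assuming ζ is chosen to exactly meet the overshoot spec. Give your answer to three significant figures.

Inverting the overshoot relation: ζ = |ln 0.0462|/√(π² + ln²0.0462) = 0.699.
Then ω_n = 3/(ζ t_s) = 3/(0.699 × 0.200) = 21.4 rad/s.

ω_n ≈ 21.4 rad/s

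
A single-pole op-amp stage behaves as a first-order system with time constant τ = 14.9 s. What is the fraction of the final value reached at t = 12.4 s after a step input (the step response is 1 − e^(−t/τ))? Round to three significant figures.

y/y_∞ ≈ 0.565

y(t)/y_∞ = 1 − e^(−t/τ) = 1 − e^(−12.4/14.9) = 1 − e^(−0.832) = 0.565.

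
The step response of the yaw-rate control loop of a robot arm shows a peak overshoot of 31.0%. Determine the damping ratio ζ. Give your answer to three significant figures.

Inverting the overshoot relation: ζ = |ln 0.310|/√(π² + ln²0.310) = 0.349.

ζ ≈ 0.349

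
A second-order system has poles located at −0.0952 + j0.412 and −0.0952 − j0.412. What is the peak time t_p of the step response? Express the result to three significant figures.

t_p = π/ω_d with ω_d = 0.412 (the imaginary part), so t_p = 7.63 s.

t_p ≈ 7.63 s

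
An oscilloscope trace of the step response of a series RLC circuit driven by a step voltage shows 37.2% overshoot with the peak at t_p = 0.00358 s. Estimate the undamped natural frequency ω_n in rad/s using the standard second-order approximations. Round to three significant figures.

ω_n ≈ 920 rad/s

From the overshoot, ζ = −ln(OS)/√(π²+ln²(OS)) = 0.300.
From t_p = π/ω_d, ω_d = π/0.00358 = 878 rad/s, so ω_n = ω_d/√(1−ζ²) = 920 rad/s.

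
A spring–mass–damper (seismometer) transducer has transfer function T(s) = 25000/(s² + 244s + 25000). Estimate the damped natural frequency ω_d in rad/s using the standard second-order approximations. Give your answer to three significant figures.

ω_n = √25000 = 158 rad/s; ζ = 244/(2·158) = 0.772.
ω_d = 158·√(1 − 0.772²) = 101 rad/s.

ω_d ≈ 101 rad/s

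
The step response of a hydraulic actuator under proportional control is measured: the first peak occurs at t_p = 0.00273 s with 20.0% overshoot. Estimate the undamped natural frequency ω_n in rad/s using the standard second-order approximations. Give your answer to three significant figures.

ω_n ≈ 1290 rad/s

The overshoot fixes ζ = −ln(OS)/√(π²+ln²(OS)) = 0.456.
From t_p = π/ω_d, ω_d = π/0.00273 = 1150 rad/s, so ω_n = ω_d/√(1−ζ²) = 1290 rad/s.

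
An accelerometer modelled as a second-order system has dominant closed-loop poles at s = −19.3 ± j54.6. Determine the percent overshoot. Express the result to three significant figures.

%OS ≈ 32.9%

With σ = 19.3, ω_d = 54.6: ω_n = √(σ²+ω_d²) = 57.9 rad/s, ζ = σ/ω_n = 0.333.
%OS = 100 e^{−πζ/√(1−ζ²)} with ζ = 0.333 gives 32.9%.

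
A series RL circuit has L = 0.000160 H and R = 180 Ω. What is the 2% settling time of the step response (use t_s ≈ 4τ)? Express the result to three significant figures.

t_s ≈ 0.00000356 s

τ = L/R = 0.000160/180 = 0.000000889 s.
t_s ≈ 4τ = 0.00000356 s.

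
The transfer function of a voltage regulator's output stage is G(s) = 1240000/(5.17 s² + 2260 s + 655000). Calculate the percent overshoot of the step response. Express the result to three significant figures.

%OS ≈ 8.68%

Dividing through by 5.17: denominator becomes s² + 437.1 s + 126700.
So ω_n = √126700 = 356 rad/s and ζ = 437.1/(2·356) = 0.614.
Overshoot: exp(−π·0.614/√(1−0.614²)) = 0.0868, i.e. 8.68%.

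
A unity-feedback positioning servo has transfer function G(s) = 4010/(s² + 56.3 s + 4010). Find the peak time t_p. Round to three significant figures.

Comparing the denominator to s² + 2ζω_n s + ω_n²: ω_n = √4010 = 63.3 rad/s, and 2ζω_n = 56.3 so ζ = 56.3/(2·63.3) = 0.445.
The damped frequency ω_d = ω_n√(1−ζ²) = 56.7 rad/s. Then t_p = π/ω_d = 0.0554 s.

t_p ≈ 0.0554 s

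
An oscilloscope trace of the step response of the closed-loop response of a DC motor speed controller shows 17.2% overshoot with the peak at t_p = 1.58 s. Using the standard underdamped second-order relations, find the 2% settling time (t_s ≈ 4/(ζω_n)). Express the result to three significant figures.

From the overshoot, ζ = −ln(OS)/√(π²+ln²(OS)) = 0.489.
t_p = π/ω_d ⇒ ω_d = 1.99 rad/s; then ω_n = ω_d/√(1−ζ²) = 2.28 rad/s.
t_s ≈ 4/(ζω_n) = 4/(0.489·2.28) = 3.59 s.

t_s ≈ 3.59 s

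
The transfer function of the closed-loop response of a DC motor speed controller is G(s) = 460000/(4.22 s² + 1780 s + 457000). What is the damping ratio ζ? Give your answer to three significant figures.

ζ ≈ 0.641

Dividing through by 4.22: denominator becomes s² + 421.8 s + 108300.
So ω_n = √108300 = 329 rad/s and ζ = 421.8/(2·329) = 0.641.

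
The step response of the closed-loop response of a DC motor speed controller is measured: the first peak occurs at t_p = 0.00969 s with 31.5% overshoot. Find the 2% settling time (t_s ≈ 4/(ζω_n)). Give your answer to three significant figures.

From the overshoot, ζ = −ln(OS)/√(π²+ln²(OS)) = 0.345.
t_p = π/ω_d ⇒ ω_d = 324 rad/s; then ω_n = ω_d/√(1−ζ²) = 345 rad/s.
t_s ≈ 4/(ζω_n) = 4/(0.345·345) = 0.0336 s.

t_s ≈ 0.0336 s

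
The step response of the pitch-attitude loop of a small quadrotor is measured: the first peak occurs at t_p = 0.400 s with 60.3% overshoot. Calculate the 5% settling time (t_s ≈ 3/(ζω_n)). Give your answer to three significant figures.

From the overshoot, ζ = −ln(OS)/√(π²+ln²(OS)) = 0.159.
From t_p = π/ω_d, ω_d = π/0.400 = 7.85 rad/s, so ω_n = ω_d/√(1−ζ²) = 7.96 rad/s.
t_s ≈ 3/(ζω_n) = 3/(0.159·7.96) = 2.37 s.

t_s ≈ 2.37 s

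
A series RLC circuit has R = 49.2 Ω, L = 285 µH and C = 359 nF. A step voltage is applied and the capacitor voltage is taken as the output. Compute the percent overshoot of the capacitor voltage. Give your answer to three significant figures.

%OS ≈ 0.360%

For a series RLC circuit (capacitor voltage as output), ω_n = 1/√(LC) = 1/√(285 µH · 359 nF) = 98900 rad/s.
ζ = (R/2)·√(C/L) = (49.2/2)·√(359 nF/285 µH) = 0.873.
%OS = 100·exp(−πζ/√(1−ζ²)) = 0.360%.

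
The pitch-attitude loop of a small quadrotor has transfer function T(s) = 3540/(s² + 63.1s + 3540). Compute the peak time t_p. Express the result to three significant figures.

Matching coefficients with s² + 2ζω_n s + ω_n² gives ω_n² = 3540 ⇒ ω_n = 59.5 rad/s, and ζ = 63.1/(2ω_n) = 0.530.
The damped frequency ω_d = ω_n√(1−ζ²) = 50.4 rad/s. Then t_p = π/ω_d = 0.0623 s.

t_p ≈ 0.0623 s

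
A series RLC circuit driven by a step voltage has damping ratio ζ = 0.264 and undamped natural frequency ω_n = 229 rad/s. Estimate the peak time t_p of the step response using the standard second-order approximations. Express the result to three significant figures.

The damped frequency is ω_d = ω_n√(1−ζ²) = 229·√(1−0.0697) = 221 rad/s.
Peak time t_p = π/ω_d = π/221 = 0.0142 s.

t_p ≈ 0.0142 s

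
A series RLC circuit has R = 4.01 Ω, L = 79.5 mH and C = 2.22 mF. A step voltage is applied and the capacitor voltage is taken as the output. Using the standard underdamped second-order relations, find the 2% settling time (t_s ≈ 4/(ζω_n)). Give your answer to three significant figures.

For a series RLC circuit (capacitor voltage as output), ω_n = 1/√(LC) = 1/√(79.5 mH · 2.22 mF) = 75.3 rad/s.
ζ = (R/2)·√(C/L) = (4.01/2)·√(2.22 mF/79.5 mH) = 0.335.
t_s ≈ 4/(ζω_n) = 0.159 s.

t_s ≈ 0.159 s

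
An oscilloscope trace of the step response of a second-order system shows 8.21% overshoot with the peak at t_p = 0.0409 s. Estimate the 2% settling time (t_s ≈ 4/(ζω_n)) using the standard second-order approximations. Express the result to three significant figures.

ζ from %OS: ζ = |ln 0.0821|/√(π²+ln²0.0821) = 0.623.
t_p = π/ω_d ⇒ ω_d = 76.8 rad/s; then ω_n = ω_d/√(1−ζ²) = 98.2 rad/s.
t_s ≈ 4/(ζω_n) = 4/(0.623·98.2) = 0.0654 s.

t_s ≈ 0.0654 s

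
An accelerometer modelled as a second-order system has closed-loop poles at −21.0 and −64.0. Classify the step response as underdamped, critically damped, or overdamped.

overdamped

Since the poles are distinct, negative and real, the response is overdamped.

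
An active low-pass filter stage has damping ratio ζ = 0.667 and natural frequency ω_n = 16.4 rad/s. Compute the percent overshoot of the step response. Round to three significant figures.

For an underdamped second-order system, %OS = 100·exp(−πζ/√(1−ζ²)).
πζ/√(1−ζ²) = π·0.667/√(1−0.445) = 2.812, so %OS = 100·e^(−2.812) = 6.01%.

%OS ≈ 6.01%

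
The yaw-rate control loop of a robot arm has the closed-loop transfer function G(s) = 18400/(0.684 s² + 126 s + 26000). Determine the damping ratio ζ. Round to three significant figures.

ζ ≈ 0.472

Dividing through by 0.684: denominator becomes s² + 184.2 s + 38010.
So ω_n = √38010 = 195 rad/s and ζ = 184.2/(2·195) = 0.472.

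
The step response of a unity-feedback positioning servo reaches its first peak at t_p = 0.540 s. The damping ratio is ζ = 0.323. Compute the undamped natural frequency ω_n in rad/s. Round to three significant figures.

ω_n ≈ 6.15 rad/s

Peak time t_p = π/ω_d, so ω_d = π/t_p = π/0.540 = 5.82 rad/s.
ω_n = ω_d/√(1−ζ²) = 5.82/√0.896 = 6.15 rad/s.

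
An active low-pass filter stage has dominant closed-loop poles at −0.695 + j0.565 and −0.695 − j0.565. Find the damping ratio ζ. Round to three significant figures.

ζ ≈ 0.776

|pole| = ω_n = √(0.695² + 0.565²) = 0.896 rad/s; ζ = cos θ = σ/ω_n = 0.776.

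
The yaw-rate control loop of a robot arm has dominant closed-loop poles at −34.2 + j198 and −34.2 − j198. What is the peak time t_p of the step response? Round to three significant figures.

t_p = π/ω_d with ω_d = 198 (the imaginary part), so t_p = 0.0159 s.

t_p ≈ 0.0159 s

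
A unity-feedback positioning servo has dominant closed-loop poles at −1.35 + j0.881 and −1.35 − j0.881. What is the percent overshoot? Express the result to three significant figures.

With σ = 1.35, ω_d = 0.881: ω_n = √(σ²+ω_d²) = 1.61 rad/s, ζ = σ/ω_n = 0.837.
%OS = 100 e^{−πζ/√(1−ζ²)} with ζ = 0.837 gives 0.812%.

%OS ≈ 0.812%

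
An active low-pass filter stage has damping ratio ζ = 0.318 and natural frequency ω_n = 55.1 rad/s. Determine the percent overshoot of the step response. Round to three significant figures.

For an underdamped second-order system, %OS = 100·exp(−πζ/√(1−ζ²)).
πζ/√(1−ζ²) = π·0.318/√(1−0.101) = 1.054, so %OS = 100·e^(−1.054) = 34.9%.

%OS ≈ 34.9%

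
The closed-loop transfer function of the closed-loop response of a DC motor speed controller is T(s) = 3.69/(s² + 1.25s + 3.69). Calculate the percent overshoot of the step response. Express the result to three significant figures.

Comparing the denominator to s² + 2ζω_n s + ω_n²: ω_n = √3.69 = 1.92 rad/s, and 2ζω_n = 1.25 so ζ = 1.25/(2·1.92) = 0.325.
%OS = 100·exp(−πζ/√(1−ζ²)) = 33.9%.

%OS ≈ 33.9%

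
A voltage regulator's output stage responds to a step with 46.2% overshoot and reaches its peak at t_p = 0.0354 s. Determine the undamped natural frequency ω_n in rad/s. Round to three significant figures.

From the overshoot, ζ = −ln(OS)/√(π²+ln²(OS)) = 0.239.
From t_p = π/ω_d, ω_d = π/0.0354 = 88.7 rad/s, so ω_n = ω_d/√(1−ζ²) = 91.4 rad/s.

ω_n ≈ 91.4 rad/s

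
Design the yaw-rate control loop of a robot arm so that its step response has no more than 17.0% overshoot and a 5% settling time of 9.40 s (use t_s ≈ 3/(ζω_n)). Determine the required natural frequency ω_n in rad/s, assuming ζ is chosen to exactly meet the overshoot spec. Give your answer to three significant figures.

Inverting the overshoot relation: ζ = |ln 0.170|/√(π² + ln²0.170) = 0.491.
Then ω_n = 3/(ζ t_s) = 3/(0.491 × 9.40) = 0.650 rad/s.

ω_n ≈ 0.650 rad/s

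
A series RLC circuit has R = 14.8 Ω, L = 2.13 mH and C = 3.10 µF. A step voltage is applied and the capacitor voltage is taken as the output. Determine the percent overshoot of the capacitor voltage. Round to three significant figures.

%OS ≈ 39.7%

For a series RLC circuit (capacitor voltage as output), ω_n = 1/√(LC) = 1/√(2.13 mH · 3.10 µF) = 12300 rad/s.
ζ = (R/2)·√(C/L) = (14.8/2)·√(3.10 µF/2.13 mH) = 0.282.
%OS = 100·exp(−πζ/√(1−ζ²)) = 39.7%.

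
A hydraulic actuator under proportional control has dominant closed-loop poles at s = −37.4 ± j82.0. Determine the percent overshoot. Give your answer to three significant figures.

With σ = 37.4, ω_d = 82.0: ω_n = √(σ²+ω_d²) = 90.1 rad/s, ζ = σ/ω_n = 0.415.
Overshoot: exp(−π·0.415/√(1−0.415²)) = 0.239, i.e. 23.9%.

%OS ≈ 23.9%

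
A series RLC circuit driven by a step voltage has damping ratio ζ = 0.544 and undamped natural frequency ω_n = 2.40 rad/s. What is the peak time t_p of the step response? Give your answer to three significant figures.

t_p ≈ 1.56 s

The damped frequency is ω_d = ω_n√(1−ζ²) = 2.40·√(1−0.296) = 2.01 rad/s.
Peak time t_p = π/ω_d = π/2.01 = 1.56 s.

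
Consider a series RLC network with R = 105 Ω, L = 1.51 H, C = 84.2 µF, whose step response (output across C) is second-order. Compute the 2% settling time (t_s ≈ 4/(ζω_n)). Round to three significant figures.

t_s ≈ 0.115 s

For a series RLC circuit (capacitor voltage as output), ω_n = 1/√(LC) = 1/√(1.51 H · 84.2 µF) = 88.7 rad/s.
ζ = (R/2)·√(C/L) = (105/2)·√(84.2 µF/1.51 H) = 0.392.
t_s ≈ 4/(ζω_n) = 0.115 s.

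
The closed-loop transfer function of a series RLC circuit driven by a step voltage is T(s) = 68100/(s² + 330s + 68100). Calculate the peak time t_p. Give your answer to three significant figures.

ω_n = √68100 = 261 rad/s; ζ = 330/(2·261) = 0.632.
The damped frequency ω_d = ω_n√(1−ζ²) = 202 rad/s. Then t_p = π/ω_d = 0.0155 s.

t_p ≈ 0.0155 s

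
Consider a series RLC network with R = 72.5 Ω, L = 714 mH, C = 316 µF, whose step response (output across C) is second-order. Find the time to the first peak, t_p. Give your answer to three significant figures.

t_p ≈ 0.0730 s

For a series RLC circuit (capacitor voltage as output), ω_n = 1/√(LC) = 1/√(714 mH · 316 µF) = 66.6 rad/s.
ζ = (R/2)·√(C/L) = (72.5/2)·√(316 µF/714 mH) = 0.763.
ω_d = 66.6·√(1 − 0.763²) = 43.1 rad/s. t_p = π/ω_d = 0.0730 s.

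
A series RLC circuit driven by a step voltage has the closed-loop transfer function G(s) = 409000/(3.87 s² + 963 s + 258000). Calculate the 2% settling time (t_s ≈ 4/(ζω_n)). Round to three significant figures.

t_s ≈ 0.0321 s

Dividing through by 3.87: denominator becomes s² + 248.8 s + 66670.
So ω_n = √66670 = 258 rad/s and ζ = 248.8/(2·258) = 0.482.
t_s ≈ 4/(ζω_n) = 0.0321 s.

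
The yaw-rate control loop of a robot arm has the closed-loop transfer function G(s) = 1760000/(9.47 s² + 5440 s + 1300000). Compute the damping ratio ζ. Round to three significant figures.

ζ ≈ 0.775

Dividing through by 9.47: denominator becomes s² + 574.4 s + 137300.
So ω_n = √137300 = 371 rad/s and ζ = 574.4/(2·371) = 0.775.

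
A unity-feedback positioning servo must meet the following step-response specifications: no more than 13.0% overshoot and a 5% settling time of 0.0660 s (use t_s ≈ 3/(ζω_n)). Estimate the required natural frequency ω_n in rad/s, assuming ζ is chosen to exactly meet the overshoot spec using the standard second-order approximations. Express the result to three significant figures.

Inverting the overshoot relation: ζ = |ln 0.130|/√(π² + ln²0.130) = 0.545.
Then ω_n = 3/(ζ t_s) = 3/(0.545 × 0.0660) = 83.5 rad/s.

ω_n ≈ 83.5 rad/s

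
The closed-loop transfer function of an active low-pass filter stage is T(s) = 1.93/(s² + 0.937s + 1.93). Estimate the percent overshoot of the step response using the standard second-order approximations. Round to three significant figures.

ω_n = √1.93 = 1.39 rad/s; ζ = 0.937/(2·1.39) = 0.337.
%OS = 100·exp(−πζ/√(1−ζ²)) = 32.5%.

%OS ≈ 32.5%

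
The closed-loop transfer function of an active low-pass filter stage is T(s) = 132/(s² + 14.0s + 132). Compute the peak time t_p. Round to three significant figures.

ω_n = √132 = 11.5 rad/s; ζ = 14.0/(2·11.5) = 0.609.
The damped frequency ω_d = ω_n√(1−ζ²) = 9.11 rad/s. Then t_p = π/ω_d = 0.345 s.

t_p ≈ 0.345 s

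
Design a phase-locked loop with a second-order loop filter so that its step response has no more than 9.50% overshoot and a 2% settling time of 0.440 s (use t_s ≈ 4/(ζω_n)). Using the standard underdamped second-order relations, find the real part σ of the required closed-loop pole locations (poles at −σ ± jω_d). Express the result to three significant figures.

σ ≈ 9.09

The settling-time spec alone fixes σ = ζω_n = 4/t_s = 4/0.440 = 9.09.
(Overshoot then fixes ζ = 0.600 and hence ω_d = σ·√(1−ζ²)/ζ = 12.1 rad/s.)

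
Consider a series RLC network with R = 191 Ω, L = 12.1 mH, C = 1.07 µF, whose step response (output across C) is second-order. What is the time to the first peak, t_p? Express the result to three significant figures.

t_p ≈ 0.000813 s

For a series RLC circuit (capacitor voltage as output), ω_n = 1/√(LC) = 1/√(12.1 mH · 1.07 µF) = 8790 rad/s.
ζ = (R/2)·√(C/L) = (191/2)·√(1.07 µF/12.1 mH) = 0.898.
The damped frequency ω_d = ω_n√(1−ζ²) = 3870 rad/s. t_p = π/ω_d = 0.000813 s.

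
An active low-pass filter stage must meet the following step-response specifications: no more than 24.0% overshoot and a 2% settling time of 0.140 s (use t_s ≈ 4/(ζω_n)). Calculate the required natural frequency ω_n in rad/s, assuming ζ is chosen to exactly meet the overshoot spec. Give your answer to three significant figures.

From %OS = 100·exp(−πζ/√(1−ζ²)), invert to get ζ = −ln(OS)/√(π² + ln²(OS)) with OS = 0.240.
−ln 0.240 = 1.427, so ζ = 1.427/√(π² + 2.037) = 0.414.
From t_s ≈ 4/(ζω_n): ω_n = 4/(ζ·t_s) = 4/(0.414·0.140) = 69.1 rad/s.

ω_n ≈ 69.1 rad/s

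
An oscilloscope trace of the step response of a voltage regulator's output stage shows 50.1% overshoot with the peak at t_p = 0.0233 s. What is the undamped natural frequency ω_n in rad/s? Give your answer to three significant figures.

ω_n ≈ 138 rad/s

ζ from %OS: ζ = |ln 0.501|/√(π²+ln²0.501) = 0.215.
From t_p = π/ω_d, ω_d = π/0.0233 = 135 rad/s, so ω_n = ω_d/√(1−ζ²) = 138 rad/s.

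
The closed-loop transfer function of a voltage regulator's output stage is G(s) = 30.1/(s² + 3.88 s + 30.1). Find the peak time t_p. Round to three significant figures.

Comparing the denominator to s² + 2ζω_n s + ω_n²: ω_n = √30.1 = 5.49 rad/s, and 2ζω_n = 3.88 so ζ = 3.88/(2·5.49) = 0.354.
ω_d = ω_n√(1−ζ²) = 5.13 rad/s. Then t_p = π/ω_d = 0.612 s.

t_p ≈ 0.612 s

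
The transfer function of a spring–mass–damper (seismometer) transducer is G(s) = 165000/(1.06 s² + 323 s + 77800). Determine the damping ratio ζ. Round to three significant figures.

Dividing through by 1.06: denominator becomes s² + 304.7 s + 73400.
So ω_n = √73400 = 271 rad/s and ζ = 304.7/(2·271) = 0.562.

ζ ≈ 0.562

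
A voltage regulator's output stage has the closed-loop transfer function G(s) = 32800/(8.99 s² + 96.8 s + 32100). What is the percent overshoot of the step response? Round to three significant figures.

%OS ≈ 75.3%

Dividing through by 8.99: denominator becomes s² + 10.77 s + 3571.
So ω_n = √3571 = 59.8 rad/s and ζ = 10.77/(2·59.8) = 0.0901.
Overshoot: exp(−π·0.0901/√(1−0.0901²)) = 0.753, i.e. 75.3%.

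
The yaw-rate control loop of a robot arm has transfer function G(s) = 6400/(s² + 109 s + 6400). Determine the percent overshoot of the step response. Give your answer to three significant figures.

Matching coefficients with s² + 2ζω_n s + ω_n² gives ω_n² = 6400 ⇒ ω_n = 80.0 rad/s, and ζ = 109/(2ω_n) = 0.681.
%OS = 100 e^{−πζ/√(1−ζ²)} with ζ = 0.681 gives 5.37%.

%OS ≈ 5.37%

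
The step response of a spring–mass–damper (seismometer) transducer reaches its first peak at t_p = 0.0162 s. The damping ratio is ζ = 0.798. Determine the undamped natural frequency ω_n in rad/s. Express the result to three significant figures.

Peak time t_p = π/ω_d, so ω_d = π/t_p = π/0.0162 = 194 rad/s.
ω_n = ω_d/√(1−ζ²) = 194/√0.363 = 322 rad/s.

ω_n ≈ 322 rad/s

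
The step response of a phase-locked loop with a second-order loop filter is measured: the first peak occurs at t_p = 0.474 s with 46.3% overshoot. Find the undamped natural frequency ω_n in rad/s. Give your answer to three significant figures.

ω_n ≈ 6.82 rad/s

From the overshoot, ζ = −ln(OS)/√(π²+ln²(OS)) = 0.238.
t_p = π/ω_d ⇒ ω_d = 6.63 rad/s; then ω_n = ω_d/√(1−ζ²) = 6.82 rad/s.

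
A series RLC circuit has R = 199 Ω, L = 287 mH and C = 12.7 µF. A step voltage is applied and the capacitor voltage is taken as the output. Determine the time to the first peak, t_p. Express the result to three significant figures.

t_p ≈ 0.00800 s

For a series RLC circuit (capacitor voltage as output), ω_n = 1/√(LC) = 1/√(287 mH · 12.7 µF) = 524 rad/s.
ζ = (R/2)·√(C/L) = (199/2)·√(12.7 µF/287 mH) = 0.662.
The damped frequency ω_d = ω_n√(1−ζ²) = 393 rad/s. t_p = π/ω_d = 0.00800 s.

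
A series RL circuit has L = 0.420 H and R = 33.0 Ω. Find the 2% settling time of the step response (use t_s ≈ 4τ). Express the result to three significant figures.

t_s ≈ 0.0509 s

τ = L/R = 0.420/33.0 = 0.0127 s.
t_s ≈ 4τ = 0.0509 s.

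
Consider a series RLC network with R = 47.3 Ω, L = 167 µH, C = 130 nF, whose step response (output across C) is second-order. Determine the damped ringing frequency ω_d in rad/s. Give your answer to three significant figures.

ω_d ≈ 161000 rad/s

For a series RLC circuit (capacitor voltage as output), ω_n = 1/√(LC) = 1/√(167 µH · 130 nF) = 215000 rad/s.
ζ = (R/2)·√(C/L) = (47.3/2)·√(130 nF/167 µH) = 0.660.
The damped frequency ω_d = ω_n√(1−ζ²) = 161000 rad/s.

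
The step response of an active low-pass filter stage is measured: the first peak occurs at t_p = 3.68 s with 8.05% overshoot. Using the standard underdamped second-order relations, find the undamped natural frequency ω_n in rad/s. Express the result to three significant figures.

ω_n ≈ 1.09 rad/s

From the overshoot, ζ = −ln(OS)/√(π²+ln²(OS)) = 0.626.
t_p = π/ω_d ⇒ ω_d = 0.854 rad/s; then ω_n = ω_d/√(1−ζ²) = 1.09 rad/s.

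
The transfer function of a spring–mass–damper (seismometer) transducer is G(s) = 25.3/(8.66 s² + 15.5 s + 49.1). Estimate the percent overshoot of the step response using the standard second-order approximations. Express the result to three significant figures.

%OS ≈ 28.0%

Dividing through by 8.66: denominator becomes s² + 1.790 s + 5.670.
So ω_n = √5.670 = 2.38 rad/s and ζ = 1.790/(2·2.38) = 0.376.
%OS = 100·exp(−πζ/√(1−ζ²)) = 28.0%.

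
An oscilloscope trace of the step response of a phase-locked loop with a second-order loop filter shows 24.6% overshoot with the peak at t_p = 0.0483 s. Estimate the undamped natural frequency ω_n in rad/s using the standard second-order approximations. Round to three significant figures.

ω_n ≈ 71.2 rad/s

From the overshoot, ζ = −ln(OS)/√(π²+ln²(OS)) = 0.408.
t_p = π/ω_d ⇒ ω_d = 65.0 rad/s; then ω_n = ω_d/√(1−ζ²) = 71.2 rad/s.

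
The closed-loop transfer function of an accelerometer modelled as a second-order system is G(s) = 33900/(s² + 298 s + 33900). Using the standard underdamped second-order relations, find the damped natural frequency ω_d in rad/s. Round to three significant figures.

ω_d ≈ 108 rad/s

Matching coefficients with s² + 2ζω_n s + ω_n² gives ω_n² = 33900 ⇒ ω_n = 184 rad/s, and ζ = 298/(2ω_n) = 0.809.
ω_d = 184·√(1 − 0.809²) = 108 rad/s.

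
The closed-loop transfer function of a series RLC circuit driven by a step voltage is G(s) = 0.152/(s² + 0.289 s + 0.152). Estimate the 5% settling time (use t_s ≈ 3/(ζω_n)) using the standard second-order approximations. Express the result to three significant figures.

Comparing the denominator to s² + 2ζω_n s + ω_n²: ω_n = √0.152 = 0.390 rad/s, and 2ζω_n = 0.289 so ζ = 0.289/(2·0.390) = 0.371.
t_s ≈ 3/(ζω_n) = 3/(0.371·0.390) = 20.8 s.

t_s ≈ 20.8 s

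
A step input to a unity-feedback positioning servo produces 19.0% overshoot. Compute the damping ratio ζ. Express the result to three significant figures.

ζ ≈ 0.467

From %OS = 100·exp(−πζ/√(1−ζ²)), invert to get ζ = −ln(OS)/√(π² + ln²(OS)) with OS = 0.190.
−ln 0.190 = 1.661, so ζ = 1.661/√(π² + 2.758) = 0.467.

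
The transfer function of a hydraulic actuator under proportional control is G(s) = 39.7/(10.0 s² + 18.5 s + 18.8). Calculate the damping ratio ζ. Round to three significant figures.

ζ ≈ 0.675

Dividing through by 10.0: denominator becomes s² + 1.850 s + 1.880.
So ω_n = √1.880 = 1.37 rad/s and ζ = 1.850/(2·1.37) = 0.675.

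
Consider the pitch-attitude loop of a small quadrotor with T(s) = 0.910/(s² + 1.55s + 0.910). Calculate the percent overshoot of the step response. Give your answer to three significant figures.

%OS ≈ 1.26%

Matching coefficients with s² + 2ζω_n s + ω_n² gives ω_n² = 0.910 ⇒ ω_n = 0.954 rad/s, and ζ = 1.55/(2ω_n) = 0.812.
%OS = 100·exp(−πζ/√(1−ζ²)) = 1.26%.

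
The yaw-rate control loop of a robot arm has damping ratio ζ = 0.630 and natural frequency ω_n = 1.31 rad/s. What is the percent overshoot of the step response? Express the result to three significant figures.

For an underdamped second-order system, %OS = 100·exp(−πζ/√(1−ζ²)).
πζ/√(1−ζ²) = π·0.630/√(1−0.397) = 2.549, so %OS = 100·e^(−2.549) = 7.82%.

%OS ≈ 7.82%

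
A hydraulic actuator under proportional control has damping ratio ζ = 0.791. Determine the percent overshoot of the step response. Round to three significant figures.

%OS ≈ 1.72%

For an underdamped second-order system, %OS = 100·exp(−πζ/√(1−ζ²)).
πζ/√(1−ζ²) = π·0.791/√(1−0.626) = 4.062, so %OS = 100·e^(−4.062) = 1.72%.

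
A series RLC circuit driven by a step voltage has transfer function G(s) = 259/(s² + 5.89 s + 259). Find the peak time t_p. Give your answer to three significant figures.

Matching coefficients with s² + 2ζω_n s + ω_n² gives ω_n² = 259 ⇒ ω_n = 16.1 rad/s, and ζ = 5.89/(2ω_n) = 0.183.
The damped frequency ω_d = ω_n√(1−ζ²) = 15.8 rad/s. Then t_p = π/ω_d = 0.199 s.

t_p ≈ 0.199 s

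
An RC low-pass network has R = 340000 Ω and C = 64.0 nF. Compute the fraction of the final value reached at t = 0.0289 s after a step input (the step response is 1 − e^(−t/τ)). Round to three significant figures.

τ = RC = 340000 × 64.0 nF = 0.0218 s.
y(t)/y_∞ = 1 − e^(−t/τ) = 1 − e^(−0.0289/0.0218) = 1 − e^(−1.33) = 0.735.

y/y_∞ ≈ 0.735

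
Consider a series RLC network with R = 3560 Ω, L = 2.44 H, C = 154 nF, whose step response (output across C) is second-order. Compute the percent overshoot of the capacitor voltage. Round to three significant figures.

For a series RLC circuit (capacitor voltage as output), ω_n = 1/√(LC) = 1/√(2.44 H · 154 nF) = 1630 rad/s.
ζ = (R/2)·√(C/L) = (3560/2)·√(154 nF/2.44 H) = 0.447.
%OS = 100 e^{−πζ/√(1−ζ²)} with ζ = 0.447 gives 20.8%.

%OS ≈ 20.8%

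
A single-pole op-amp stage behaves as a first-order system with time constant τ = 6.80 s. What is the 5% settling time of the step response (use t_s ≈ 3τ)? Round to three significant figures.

t_s ≈ 3τ = 20.4 s.

t_s ≈ 20.4 s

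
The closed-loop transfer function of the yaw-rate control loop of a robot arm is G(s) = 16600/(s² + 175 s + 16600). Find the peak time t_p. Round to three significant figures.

t_p ≈ 0.0332 s

Comparing the denominator to s² + 2ζω_n s + ω_n²: ω_n = √16600 = 129 rad/s, and 2ζω_n = 175 so ζ = 175/(2·129) = 0.679.
The damped frequency ω_d = ω_n√(1−ζ²) = 94.6 rad/s. Then t_p = π/ω_d = 0.0332 s.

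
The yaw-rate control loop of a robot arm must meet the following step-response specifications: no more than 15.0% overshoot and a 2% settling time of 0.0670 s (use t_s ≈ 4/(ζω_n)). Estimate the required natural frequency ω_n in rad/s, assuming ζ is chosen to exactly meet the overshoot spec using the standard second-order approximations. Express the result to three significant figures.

ζ = −ln(OS)/√(π² + (ln OS)²). With OS = 0.150, ln OS = −1.897 and ζ = 1.897/3.670 = 0.517.
From t_s ≈ 4/(ζω_n): ω_n = 4/(ζ·t_s) = 4/(0.517·0.0670) = 115 rad/s.

ω_n ≈ 115 rad/s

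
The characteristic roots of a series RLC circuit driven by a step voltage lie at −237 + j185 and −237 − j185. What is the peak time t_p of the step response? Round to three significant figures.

t_p ≈ 0.0170 s

t_p = π/ω_d with ω_d = 185 (the imaginary part), so t_p = 0.0170 s.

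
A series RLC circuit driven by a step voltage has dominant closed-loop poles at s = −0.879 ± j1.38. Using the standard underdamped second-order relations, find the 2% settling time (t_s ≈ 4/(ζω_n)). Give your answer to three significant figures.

t_s ≈ 4.55 s

For poles at −σ ± jω_d, ζω_n = σ = 0.879, so t_s ≈ 4/σ = 4.55 s.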